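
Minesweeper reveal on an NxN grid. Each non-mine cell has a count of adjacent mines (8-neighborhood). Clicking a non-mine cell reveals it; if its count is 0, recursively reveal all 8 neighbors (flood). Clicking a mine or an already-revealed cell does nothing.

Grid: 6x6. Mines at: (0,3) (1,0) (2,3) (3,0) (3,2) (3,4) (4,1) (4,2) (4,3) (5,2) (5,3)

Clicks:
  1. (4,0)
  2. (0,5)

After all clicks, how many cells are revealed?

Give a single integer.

Click 1 (4,0) count=2: revealed 1 new [(4,0)] -> total=1
Click 2 (0,5) count=0: revealed 6 new [(0,4) (0,5) (1,4) (1,5) (2,4) (2,5)] -> total=7

Answer: 7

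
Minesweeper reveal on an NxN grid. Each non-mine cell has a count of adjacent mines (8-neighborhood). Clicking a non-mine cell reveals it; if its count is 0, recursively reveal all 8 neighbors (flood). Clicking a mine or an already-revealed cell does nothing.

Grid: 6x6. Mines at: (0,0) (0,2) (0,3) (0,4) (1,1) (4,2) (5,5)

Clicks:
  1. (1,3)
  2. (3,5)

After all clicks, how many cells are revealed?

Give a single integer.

Answer: 15

Derivation:
Click 1 (1,3) count=3: revealed 1 new [(1,3)] -> total=1
Click 2 (3,5) count=0: revealed 14 new [(1,2) (1,4) (1,5) (2,2) (2,3) (2,4) (2,5) (3,2) (3,3) (3,4) (3,5) (4,3) (4,4) (4,5)] -> total=15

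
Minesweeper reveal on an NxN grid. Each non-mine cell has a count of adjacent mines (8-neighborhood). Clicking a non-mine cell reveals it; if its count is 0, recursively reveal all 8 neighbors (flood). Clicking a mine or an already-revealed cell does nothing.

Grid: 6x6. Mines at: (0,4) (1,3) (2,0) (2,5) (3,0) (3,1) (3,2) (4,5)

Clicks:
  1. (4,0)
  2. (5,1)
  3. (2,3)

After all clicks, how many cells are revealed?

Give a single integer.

Answer: 11

Derivation:
Click 1 (4,0) count=2: revealed 1 new [(4,0)] -> total=1
Click 2 (5,1) count=0: revealed 9 new [(4,1) (4,2) (4,3) (4,4) (5,0) (5,1) (5,2) (5,3) (5,4)] -> total=10
Click 3 (2,3) count=2: revealed 1 new [(2,3)] -> total=11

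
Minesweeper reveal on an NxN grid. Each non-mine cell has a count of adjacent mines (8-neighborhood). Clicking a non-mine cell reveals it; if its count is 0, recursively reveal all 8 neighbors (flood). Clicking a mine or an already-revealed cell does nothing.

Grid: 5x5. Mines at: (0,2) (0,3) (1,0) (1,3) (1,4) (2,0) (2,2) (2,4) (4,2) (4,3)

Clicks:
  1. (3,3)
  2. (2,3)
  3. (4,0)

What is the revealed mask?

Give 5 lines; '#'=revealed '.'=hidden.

Answer: .....
.....
...#.
##.#.
##...

Derivation:
Click 1 (3,3) count=4: revealed 1 new [(3,3)] -> total=1
Click 2 (2,3) count=4: revealed 1 new [(2,3)] -> total=2
Click 3 (4,0) count=0: revealed 4 new [(3,0) (3,1) (4,0) (4,1)] -> total=6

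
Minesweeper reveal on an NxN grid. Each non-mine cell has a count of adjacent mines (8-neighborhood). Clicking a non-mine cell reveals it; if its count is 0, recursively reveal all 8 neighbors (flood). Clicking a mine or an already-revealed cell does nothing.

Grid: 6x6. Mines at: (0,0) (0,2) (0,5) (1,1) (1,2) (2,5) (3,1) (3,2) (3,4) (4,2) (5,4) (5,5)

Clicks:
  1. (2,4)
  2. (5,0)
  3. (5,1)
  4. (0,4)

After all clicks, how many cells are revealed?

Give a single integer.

Answer: 6

Derivation:
Click 1 (2,4) count=2: revealed 1 new [(2,4)] -> total=1
Click 2 (5,0) count=0: revealed 4 new [(4,0) (4,1) (5,0) (5,1)] -> total=5
Click 3 (5,1) count=1: revealed 0 new [(none)] -> total=5
Click 4 (0,4) count=1: revealed 1 new [(0,4)] -> total=6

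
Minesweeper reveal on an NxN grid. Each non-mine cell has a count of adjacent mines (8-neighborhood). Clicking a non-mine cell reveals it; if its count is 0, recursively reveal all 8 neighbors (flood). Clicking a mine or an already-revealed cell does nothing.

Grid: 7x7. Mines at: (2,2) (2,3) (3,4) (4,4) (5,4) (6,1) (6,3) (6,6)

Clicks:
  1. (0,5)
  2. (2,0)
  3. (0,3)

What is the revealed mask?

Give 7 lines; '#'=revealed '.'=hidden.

Answer: #######
#######
##..###
####.##
####.##
####.##
.......

Derivation:
Click 1 (0,5) count=0: revealed 37 new [(0,0) (0,1) (0,2) (0,3) (0,4) (0,5) (0,6) (1,0) (1,1) (1,2) (1,3) (1,4) (1,5) (1,6) (2,0) (2,1) (2,4) (2,5) (2,6) (3,0) (3,1) (3,2) (3,3) (3,5) (3,6) (4,0) (4,1) (4,2) (4,3) (4,5) (4,6) (5,0) (5,1) (5,2) (5,3) (5,5) (5,6)] -> total=37
Click 2 (2,0) count=0: revealed 0 new [(none)] -> total=37
Click 3 (0,3) count=0: revealed 0 new [(none)] -> total=37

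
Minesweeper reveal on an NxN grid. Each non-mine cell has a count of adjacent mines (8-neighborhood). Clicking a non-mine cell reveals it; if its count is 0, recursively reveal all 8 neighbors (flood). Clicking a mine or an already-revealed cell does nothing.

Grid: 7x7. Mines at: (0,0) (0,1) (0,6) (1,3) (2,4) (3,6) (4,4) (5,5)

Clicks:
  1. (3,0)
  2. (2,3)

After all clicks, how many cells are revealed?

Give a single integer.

Click 1 (3,0) count=0: revealed 25 new [(1,0) (1,1) (1,2) (2,0) (2,1) (2,2) (2,3) (3,0) (3,1) (3,2) (3,3) (4,0) (4,1) (4,2) (4,3) (5,0) (5,1) (5,2) (5,3) (5,4) (6,0) (6,1) (6,2) (6,3) (6,4)] -> total=25
Click 2 (2,3) count=2: revealed 0 new [(none)] -> total=25

Answer: 25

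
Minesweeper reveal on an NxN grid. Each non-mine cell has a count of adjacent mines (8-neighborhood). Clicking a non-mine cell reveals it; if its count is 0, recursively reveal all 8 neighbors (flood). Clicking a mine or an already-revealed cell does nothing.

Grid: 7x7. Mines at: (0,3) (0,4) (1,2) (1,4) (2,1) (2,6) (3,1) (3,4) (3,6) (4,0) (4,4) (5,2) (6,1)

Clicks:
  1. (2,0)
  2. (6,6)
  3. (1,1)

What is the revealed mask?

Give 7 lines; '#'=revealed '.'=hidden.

Answer: .......
.#.....
#......
.......
.....##
...####
...####

Derivation:
Click 1 (2,0) count=2: revealed 1 new [(2,0)] -> total=1
Click 2 (6,6) count=0: revealed 10 new [(4,5) (4,6) (5,3) (5,4) (5,5) (5,6) (6,3) (6,4) (6,5) (6,6)] -> total=11
Click 3 (1,1) count=2: revealed 1 new [(1,1)] -> total=12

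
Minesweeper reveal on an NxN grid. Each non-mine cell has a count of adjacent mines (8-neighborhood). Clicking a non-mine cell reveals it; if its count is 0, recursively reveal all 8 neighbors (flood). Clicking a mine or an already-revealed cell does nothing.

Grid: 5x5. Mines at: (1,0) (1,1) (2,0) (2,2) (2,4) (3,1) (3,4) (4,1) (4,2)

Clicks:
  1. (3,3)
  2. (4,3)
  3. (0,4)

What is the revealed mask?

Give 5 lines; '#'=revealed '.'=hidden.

Answer: ..###
..###
.....
...#.
...#.

Derivation:
Click 1 (3,3) count=4: revealed 1 new [(3,3)] -> total=1
Click 2 (4,3) count=2: revealed 1 new [(4,3)] -> total=2
Click 3 (0,4) count=0: revealed 6 new [(0,2) (0,3) (0,4) (1,2) (1,3) (1,4)] -> total=8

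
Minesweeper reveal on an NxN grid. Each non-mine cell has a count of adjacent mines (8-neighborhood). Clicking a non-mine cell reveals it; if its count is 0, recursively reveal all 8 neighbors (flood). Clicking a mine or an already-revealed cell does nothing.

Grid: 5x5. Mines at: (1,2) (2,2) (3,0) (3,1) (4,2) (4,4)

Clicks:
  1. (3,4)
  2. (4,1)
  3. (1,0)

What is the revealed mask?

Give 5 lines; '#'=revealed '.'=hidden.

Answer: ##...
##...
##...
....#
.#...

Derivation:
Click 1 (3,4) count=1: revealed 1 new [(3,4)] -> total=1
Click 2 (4,1) count=3: revealed 1 new [(4,1)] -> total=2
Click 3 (1,0) count=0: revealed 6 new [(0,0) (0,1) (1,0) (1,1) (2,0) (2,1)] -> total=8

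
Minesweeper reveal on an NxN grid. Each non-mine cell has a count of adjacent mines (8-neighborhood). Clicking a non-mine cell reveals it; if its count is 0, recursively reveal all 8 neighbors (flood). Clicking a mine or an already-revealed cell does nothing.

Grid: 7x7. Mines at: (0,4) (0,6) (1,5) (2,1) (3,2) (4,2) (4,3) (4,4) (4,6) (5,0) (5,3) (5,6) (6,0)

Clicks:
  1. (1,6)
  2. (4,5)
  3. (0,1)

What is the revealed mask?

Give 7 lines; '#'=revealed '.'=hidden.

Answer: ####...
####..#
.......
.......
.....#.
.......
.......

Derivation:
Click 1 (1,6) count=2: revealed 1 new [(1,6)] -> total=1
Click 2 (4,5) count=3: revealed 1 new [(4,5)] -> total=2
Click 3 (0,1) count=0: revealed 8 new [(0,0) (0,1) (0,2) (0,3) (1,0) (1,1) (1,2) (1,3)] -> total=10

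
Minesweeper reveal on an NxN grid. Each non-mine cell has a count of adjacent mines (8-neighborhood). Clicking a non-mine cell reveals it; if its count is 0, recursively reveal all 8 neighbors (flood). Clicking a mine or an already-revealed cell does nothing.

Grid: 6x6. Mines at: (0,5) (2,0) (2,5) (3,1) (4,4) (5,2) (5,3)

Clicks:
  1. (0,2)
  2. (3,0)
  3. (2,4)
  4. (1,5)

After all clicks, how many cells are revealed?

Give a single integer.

Answer: 19

Derivation:
Click 1 (0,2) count=0: revealed 17 new [(0,0) (0,1) (0,2) (0,3) (0,4) (1,0) (1,1) (1,2) (1,3) (1,4) (2,1) (2,2) (2,3) (2,4) (3,2) (3,3) (3,4)] -> total=17
Click 2 (3,0) count=2: revealed 1 new [(3,0)] -> total=18
Click 3 (2,4) count=1: revealed 0 new [(none)] -> total=18
Click 4 (1,5) count=2: revealed 1 new [(1,5)] -> total=19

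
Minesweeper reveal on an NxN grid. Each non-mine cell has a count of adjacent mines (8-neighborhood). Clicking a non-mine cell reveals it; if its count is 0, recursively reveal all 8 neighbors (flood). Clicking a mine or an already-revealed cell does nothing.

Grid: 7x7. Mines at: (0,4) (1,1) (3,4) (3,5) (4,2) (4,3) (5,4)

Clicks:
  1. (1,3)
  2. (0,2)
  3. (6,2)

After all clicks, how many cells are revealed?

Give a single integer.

Click 1 (1,3) count=1: revealed 1 new [(1,3)] -> total=1
Click 2 (0,2) count=1: revealed 1 new [(0,2)] -> total=2
Click 3 (6,2) count=0: revealed 14 new [(2,0) (2,1) (3,0) (3,1) (4,0) (4,1) (5,0) (5,1) (5,2) (5,3) (6,0) (6,1) (6,2) (6,3)] -> total=16

Answer: 16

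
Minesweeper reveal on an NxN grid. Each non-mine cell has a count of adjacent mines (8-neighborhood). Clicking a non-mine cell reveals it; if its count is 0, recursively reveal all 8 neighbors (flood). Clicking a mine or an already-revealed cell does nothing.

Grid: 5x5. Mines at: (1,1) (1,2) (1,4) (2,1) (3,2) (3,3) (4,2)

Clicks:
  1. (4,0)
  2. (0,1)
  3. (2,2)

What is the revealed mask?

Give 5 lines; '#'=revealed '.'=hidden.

Click 1 (4,0) count=0: revealed 4 new [(3,0) (3,1) (4,0) (4,1)] -> total=4
Click 2 (0,1) count=2: revealed 1 new [(0,1)] -> total=5
Click 3 (2,2) count=5: revealed 1 new [(2,2)] -> total=6

Answer: .#...
.....
..#..
##...
##...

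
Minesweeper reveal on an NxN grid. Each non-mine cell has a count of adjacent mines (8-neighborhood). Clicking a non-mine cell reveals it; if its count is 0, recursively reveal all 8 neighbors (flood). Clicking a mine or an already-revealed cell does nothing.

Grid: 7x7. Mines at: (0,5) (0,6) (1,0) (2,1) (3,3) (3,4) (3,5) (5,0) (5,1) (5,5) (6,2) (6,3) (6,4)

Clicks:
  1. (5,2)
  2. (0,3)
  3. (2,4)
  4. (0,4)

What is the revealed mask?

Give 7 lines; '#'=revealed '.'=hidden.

Click 1 (5,2) count=3: revealed 1 new [(5,2)] -> total=1
Click 2 (0,3) count=0: revealed 11 new [(0,1) (0,2) (0,3) (0,4) (1,1) (1,2) (1,3) (1,4) (2,2) (2,3) (2,4)] -> total=12
Click 3 (2,4) count=3: revealed 0 new [(none)] -> total=12
Click 4 (0,4) count=1: revealed 0 new [(none)] -> total=12

Answer: .####..
.####..
..###..
.......
.......
..#....
.......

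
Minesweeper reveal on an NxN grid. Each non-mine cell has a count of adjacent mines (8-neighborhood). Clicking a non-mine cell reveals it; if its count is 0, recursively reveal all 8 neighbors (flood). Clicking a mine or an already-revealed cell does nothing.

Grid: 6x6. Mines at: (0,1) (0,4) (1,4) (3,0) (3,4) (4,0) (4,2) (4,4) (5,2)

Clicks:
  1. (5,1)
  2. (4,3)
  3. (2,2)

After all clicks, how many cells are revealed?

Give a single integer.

Answer: 11

Derivation:
Click 1 (5,1) count=3: revealed 1 new [(5,1)] -> total=1
Click 2 (4,3) count=4: revealed 1 new [(4,3)] -> total=2
Click 3 (2,2) count=0: revealed 9 new [(1,1) (1,2) (1,3) (2,1) (2,2) (2,3) (3,1) (3,2) (3,3)] -> total=11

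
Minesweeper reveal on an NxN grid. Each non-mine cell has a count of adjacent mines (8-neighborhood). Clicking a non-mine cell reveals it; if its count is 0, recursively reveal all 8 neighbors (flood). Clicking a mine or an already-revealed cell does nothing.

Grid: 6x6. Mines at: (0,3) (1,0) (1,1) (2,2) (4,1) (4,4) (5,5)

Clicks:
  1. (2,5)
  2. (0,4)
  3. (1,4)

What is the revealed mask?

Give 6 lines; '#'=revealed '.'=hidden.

Click 1 (2,5) count=0: revealed 11 new [(0,4) (0,5) (1,3) (1,4) (1,5) (2,3) (2,4) (2,5) (3,3) (3,4) (3,5)] -> total=11
Click 2 (0,4) count=1: revealed 0 new [(none)] -> total=11
Click 3 (1,4) count=1: revealed 0 new [(none)] -> total=11

Answer: ....##
...###
...###
...###
......
......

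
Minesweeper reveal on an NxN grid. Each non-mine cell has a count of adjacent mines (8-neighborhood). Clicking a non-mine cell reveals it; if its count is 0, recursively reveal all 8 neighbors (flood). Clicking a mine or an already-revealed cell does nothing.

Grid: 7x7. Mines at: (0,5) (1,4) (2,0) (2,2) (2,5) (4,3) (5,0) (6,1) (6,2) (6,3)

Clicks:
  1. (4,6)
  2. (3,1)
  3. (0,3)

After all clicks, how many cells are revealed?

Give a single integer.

Answer: 14

Derivation:
Click 1 (4,6) count=0: revealed 12 new [(3,4) (3,5) (3,6) (4,4) (4,5) (4,6) (5,4) (5,5) (5,6) (6,4) (6,5) (6,6)] -> total=12
Click 2 (3,1) count=2: revealed 1 new [(3,1)] -> total=13
Click 3 (0,3) count=1: revealed 1 new [(0,3)] -> total=14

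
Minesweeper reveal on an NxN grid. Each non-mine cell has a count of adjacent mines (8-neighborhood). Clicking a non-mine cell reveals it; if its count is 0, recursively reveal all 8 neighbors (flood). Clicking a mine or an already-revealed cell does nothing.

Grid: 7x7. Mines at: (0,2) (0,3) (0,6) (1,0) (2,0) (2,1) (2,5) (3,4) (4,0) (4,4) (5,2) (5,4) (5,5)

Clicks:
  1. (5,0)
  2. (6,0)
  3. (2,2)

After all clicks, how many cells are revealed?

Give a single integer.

Answer: 5

Derivation:
Click 1 (5,0) count=1: revealed 1 new [(5,0)] -> total=1
Click 2 (6,0) count=0: revealed 3 new [(5,1) (6,0) (6,1)] -> total=4
Click 3 (2,2) count=1: revealed 1 new [(2,2)] -> total=5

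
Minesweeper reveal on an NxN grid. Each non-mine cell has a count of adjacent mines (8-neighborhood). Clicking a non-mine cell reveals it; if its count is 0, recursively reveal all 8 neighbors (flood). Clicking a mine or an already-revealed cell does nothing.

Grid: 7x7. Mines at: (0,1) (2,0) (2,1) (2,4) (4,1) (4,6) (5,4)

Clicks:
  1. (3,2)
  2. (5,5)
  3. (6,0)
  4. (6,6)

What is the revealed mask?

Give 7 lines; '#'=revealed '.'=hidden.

Click 1 (3,2) count=2: revealed 1 new [(3,2)] -> total=1
Click 2 (5,5) count=2: revealed 1 new [(5,5)] -> total=2
Click 3 (6,0) count=0: revealed 8 new [(5,0) (5,1) (5,2) (5,3) (6,0) (6,1) (6,2) (6,3)] -> total=10
Click 4 (6,6) count=0: revealed 3 new [(5,6) (6,5) (6,6)] -> total=13

Answer: .......
.......
.......
..#....
.......
####.##
####.##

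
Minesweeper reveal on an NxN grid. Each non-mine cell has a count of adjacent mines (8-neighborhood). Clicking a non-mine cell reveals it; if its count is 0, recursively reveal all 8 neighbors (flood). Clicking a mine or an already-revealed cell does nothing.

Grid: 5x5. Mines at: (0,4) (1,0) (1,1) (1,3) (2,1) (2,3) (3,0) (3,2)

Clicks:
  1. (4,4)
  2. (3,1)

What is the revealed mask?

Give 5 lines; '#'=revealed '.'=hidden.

Answer: .....
.....
.....
.#.##
...##

Derivation:
Click 1 (4,4) count=0: revealed 4 new [(3,3) (3,4) (4,3) (4,4)] -> total=4
Click 2 (3,1) count=3: revealed 1 new [(3,1)] -> total=5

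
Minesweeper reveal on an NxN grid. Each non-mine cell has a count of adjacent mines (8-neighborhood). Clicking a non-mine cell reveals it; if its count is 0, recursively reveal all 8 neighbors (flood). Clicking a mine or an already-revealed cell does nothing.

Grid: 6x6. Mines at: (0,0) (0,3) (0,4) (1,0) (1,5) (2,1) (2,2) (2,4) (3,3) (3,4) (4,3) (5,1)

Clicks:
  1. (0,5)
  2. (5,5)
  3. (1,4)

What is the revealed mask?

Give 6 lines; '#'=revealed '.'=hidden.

Answer: .....#
....#.
......
......
....##
....##

Derivation:
Click 1 (0,5) count=2: revealed 1 new [(0,5)] -> total=1
Click 2 (5,5) count=0: revealed 4 new [(4,4) (4,5) (5,4) (5,5)] -> total=5
Click 3 (1,4) count=4: revealed 1 new [(1,4)] -> total=6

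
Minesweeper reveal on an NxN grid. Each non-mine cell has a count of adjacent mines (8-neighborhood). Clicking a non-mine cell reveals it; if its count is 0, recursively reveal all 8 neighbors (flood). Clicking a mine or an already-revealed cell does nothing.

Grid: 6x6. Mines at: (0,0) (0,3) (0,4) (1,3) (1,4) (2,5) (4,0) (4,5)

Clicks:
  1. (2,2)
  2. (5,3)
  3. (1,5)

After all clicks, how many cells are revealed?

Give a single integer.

Answer: 22

Derivation:
Click 1 (2,2) count=1: revealed 1 new [(2,2)] -> total=1
Click 2 (5,3) count=0: revealed 20 new [(1,0) (1,1) (1,2) (2,0) (2,1) (2,3) (2,4) (3,0) (3,1) (3,2) (3,3) (3,4) (4,1) (4,2) (4,3) (4,4) (5,1) (5,2) (5,3) (5,4)] -> total=21
Click 3 (1,5) count=3: revealed 1 new [(1,5)] -> total=22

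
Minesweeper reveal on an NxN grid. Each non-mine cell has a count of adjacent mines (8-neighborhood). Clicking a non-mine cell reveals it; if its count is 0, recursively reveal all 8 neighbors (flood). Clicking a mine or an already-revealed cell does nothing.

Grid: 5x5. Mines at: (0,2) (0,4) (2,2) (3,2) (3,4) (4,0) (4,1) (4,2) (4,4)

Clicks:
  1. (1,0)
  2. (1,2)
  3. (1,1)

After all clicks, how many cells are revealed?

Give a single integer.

Click 1 (1,0) count=0: revealed 8 new [(0,0) (0,1) (1,0) (1,1) (2,0) (2,1) (3,0) (3,1)] -> total=8
Click 2 (1,2) count=2: revealed 1 new [(1,2)] -> total=9
Click 3 (1,1) count=2: revealed 0 new [(none)] -> total=9

Answer: 9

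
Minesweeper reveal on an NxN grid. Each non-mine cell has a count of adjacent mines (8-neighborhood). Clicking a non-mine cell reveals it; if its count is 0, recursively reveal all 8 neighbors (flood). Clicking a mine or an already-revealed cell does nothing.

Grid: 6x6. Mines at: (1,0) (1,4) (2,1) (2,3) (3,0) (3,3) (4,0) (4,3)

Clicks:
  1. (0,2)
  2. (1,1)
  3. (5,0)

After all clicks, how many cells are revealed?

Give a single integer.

Answer: 7

Derivation:
Click 1 (0,2) count=0: revealed 6 new [(0,1) (0,2) (0,3) (1,1) (1,2) (1,3)] -> total=6
Click 2 (1,1) count=2: revealed 0 new [(none)] -> total=6
Click 3 (5,0) count=1: revealed 1 new [(5,0)] -> total=7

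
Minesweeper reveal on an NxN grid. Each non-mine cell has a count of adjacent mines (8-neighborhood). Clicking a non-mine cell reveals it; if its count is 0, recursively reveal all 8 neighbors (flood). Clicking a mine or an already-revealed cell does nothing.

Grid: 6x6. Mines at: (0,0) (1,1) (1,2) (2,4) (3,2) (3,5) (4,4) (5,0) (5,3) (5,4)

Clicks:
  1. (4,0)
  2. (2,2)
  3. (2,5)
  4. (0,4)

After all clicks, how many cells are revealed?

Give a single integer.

Answer: 9

Derivation:
Click 1 (4,0) count=1: revealed 1 new [(4,0)] -> total=1
Click 2 (2,2) count=3: revealed 1 new [(2,2)] -> total=2
Click 3 (2,5) count=2: revealed 1 new [(2,5)] -> total=3
Click 4 (0,4) count=0: revealed 6 new [(0,3) (0,4) (0,5) (1,3) (1,4) (1,5)] -> total=9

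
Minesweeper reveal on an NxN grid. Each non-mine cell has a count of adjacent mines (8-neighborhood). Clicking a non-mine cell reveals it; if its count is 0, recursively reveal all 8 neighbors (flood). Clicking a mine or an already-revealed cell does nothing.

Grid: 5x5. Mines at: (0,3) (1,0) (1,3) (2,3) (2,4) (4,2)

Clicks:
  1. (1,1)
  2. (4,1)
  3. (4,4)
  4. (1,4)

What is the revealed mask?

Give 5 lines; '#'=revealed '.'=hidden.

Answer: .....
.#..#
.....
...##
.#.##

Derivation:
Click 1 (1,1) count=1: revealed 1 new [(1,1)] -> total=1
Click 2 (4,1) count=1: revealed 1 new [(4,1)] -> total=2
Click 3 (4,4) count=0: revealed 4 new [(3,3) (3,4) (4,3) (4,4)] -> total=6
Click 4 (1,4) count=4: revealed 1 new [(1,4)] -> total=7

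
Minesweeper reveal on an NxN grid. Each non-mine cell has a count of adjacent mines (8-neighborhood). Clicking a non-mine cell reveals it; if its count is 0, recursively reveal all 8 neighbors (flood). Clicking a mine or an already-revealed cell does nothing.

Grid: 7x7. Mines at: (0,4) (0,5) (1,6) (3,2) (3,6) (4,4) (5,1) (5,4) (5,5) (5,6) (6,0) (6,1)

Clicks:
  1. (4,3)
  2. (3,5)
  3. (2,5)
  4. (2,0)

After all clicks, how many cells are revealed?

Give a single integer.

Answer: 19

Derivation:
Click 1 (4,3) count=3: revealed 1 new [(4,3)] -> total=1
Click 2 (3,5) count=2: revealed 1 new [(3,5)] -> total=2
Click 3 (2,5) count=2: revealed 1 new [(2,5)] -> total=3
Click 4 (2,0) count=0: revealed 16 new [(0,0) (0,1) (0,2) (0,3) (1,0) (1,1) (1,2) (1,3) (2,0) (2,1) (2,2) (2,3) (3,0) (3,1) (4,0) (4,1)] -> total=19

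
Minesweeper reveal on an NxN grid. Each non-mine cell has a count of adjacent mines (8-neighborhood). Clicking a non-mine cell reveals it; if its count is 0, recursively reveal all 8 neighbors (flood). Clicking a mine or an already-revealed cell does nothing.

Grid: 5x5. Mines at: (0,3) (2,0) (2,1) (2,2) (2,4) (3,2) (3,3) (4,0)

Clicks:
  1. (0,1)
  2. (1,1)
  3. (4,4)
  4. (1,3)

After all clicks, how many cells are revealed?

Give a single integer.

Click 1 (0,1) count=0: revealed 6 new [(0,0) (0,1) (0,2) (1,0) (1,1) (1,2)] -> total=6
Click 2 (1,1) count=3: revealed 0 new [(none)] -> total=6
Click 3 (4,4) count=1: revealed 1 new [(4,4)] -> total=7
Click 4 (1,3) count=3: revealed 1 new [(1,3)] -> total=8

Answer: 8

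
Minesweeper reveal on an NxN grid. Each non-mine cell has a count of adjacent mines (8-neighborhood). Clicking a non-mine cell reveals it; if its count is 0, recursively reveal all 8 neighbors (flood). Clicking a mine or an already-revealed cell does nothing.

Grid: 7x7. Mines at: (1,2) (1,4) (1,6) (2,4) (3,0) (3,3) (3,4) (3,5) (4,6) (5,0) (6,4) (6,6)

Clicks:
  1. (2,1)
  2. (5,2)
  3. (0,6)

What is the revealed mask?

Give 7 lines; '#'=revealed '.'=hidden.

Click 1 (2,1) count=2: revealed 1 new [(2,1)] -> total=1
Click 2 (5,2) count=0: revealed 9 new [(4,1) (4,2) (4,3) (5,1) (5,2) (5,3) (6,1) (6,2) (6,3)] -> total=10
Click 3 (0,6) count=1: revealed 1 new [(0,6)] -> total=11

Answer: ......#
.......
.#.....
.......
.###...
.###...
.###...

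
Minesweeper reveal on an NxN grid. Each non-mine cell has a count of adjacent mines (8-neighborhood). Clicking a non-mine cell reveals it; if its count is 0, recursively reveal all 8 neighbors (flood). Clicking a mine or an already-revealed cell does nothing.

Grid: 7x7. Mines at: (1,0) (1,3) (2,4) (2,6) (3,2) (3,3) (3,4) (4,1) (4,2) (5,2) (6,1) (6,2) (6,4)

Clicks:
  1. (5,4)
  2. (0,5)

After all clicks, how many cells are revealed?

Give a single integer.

Click 1 (5,4) count=1: revealed 1 new [(5,4)] -> total=1
Click 2 (0,5) count=0: revealed 6 new [(0,4) (0,5) (0,6) (1,4) (1,5) (1,6)] -> total=7

Answer: 7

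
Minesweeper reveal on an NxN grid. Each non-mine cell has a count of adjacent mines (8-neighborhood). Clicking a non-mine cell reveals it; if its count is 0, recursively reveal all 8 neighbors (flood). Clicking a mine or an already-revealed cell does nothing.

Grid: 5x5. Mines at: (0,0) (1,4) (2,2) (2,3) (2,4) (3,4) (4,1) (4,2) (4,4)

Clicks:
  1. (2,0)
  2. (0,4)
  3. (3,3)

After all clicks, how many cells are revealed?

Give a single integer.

Answer: 8

Derivation:
Click 1 (2,0) count=0: revealed 6 new [(1,0) (1,1) (2,0) (2,1) (3,0) (3,1)] -> total=6
Click 2 (0,4) count=1: revealed 1 new [(0,4)] -> total=7
Click 3 (3,3) count=6: revealed 1 new [(3,3)] -> total=8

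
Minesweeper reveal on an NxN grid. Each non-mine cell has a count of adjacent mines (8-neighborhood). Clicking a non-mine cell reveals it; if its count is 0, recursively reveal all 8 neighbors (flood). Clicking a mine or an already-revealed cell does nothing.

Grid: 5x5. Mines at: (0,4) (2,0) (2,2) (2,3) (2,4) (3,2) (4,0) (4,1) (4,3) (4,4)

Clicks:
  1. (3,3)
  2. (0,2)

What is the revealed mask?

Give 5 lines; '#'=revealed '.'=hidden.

Answer: ####.
####.
.....
...#.
.....

Derivation:
Click 1 (3,3) count=6: revealed 1 new [(3,3)] -> total=1
Click 2 (0,2) count=0: revealed 8 new [(0,0) (0,1) (0,2) (0,3) (1,0) (1,1) (1,2) (1,3)] -> total=9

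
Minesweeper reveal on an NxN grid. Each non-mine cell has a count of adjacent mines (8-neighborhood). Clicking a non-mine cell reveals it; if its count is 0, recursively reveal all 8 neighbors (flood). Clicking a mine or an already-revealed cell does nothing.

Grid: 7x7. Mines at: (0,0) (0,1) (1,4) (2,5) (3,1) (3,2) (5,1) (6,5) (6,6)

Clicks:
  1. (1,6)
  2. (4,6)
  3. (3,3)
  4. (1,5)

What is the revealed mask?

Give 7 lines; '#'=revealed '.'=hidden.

Click 1 (1,6) count=1: revealed 1 new [(1,6)] -> total=1
Click 2 (4,6) count=0: revealed 17 new [(3,3) (3,4) (3,5) (3,6) (4,2) (4,3) (4,4) (4,5) (4,6) (5,2) (5,3) (5,4) (5,5) (5,6) (6,2) (6,3) (6,4)] -> total=18
Click 3 (3,3) count=1: revealed 0 new [(none)] -> total=18
Click 4 (1,5) count=2: revealed 1 new [(1,5)] -> total=19

Answer: .......
.....##
.......
...####
..#####
..#####
..###..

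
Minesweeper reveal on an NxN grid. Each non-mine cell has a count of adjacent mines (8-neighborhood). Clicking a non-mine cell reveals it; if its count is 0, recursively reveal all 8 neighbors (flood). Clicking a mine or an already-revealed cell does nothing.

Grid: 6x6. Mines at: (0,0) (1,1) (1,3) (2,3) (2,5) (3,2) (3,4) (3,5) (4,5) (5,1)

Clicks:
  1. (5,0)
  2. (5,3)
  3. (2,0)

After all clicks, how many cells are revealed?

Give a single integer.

Answer: 8

Derivation:
Click 1 (5,0) count=1: revealed 1 new [(5,0)] -> total=1
Click 2 (5,3) count=0: revealed 6 new [(4,2) (4,3) (4,4) (5,2) (5,3) (5,4)] -> total=7
Click 3 (2,0) count=1: revealed 1 new [(2,0)] -> total=8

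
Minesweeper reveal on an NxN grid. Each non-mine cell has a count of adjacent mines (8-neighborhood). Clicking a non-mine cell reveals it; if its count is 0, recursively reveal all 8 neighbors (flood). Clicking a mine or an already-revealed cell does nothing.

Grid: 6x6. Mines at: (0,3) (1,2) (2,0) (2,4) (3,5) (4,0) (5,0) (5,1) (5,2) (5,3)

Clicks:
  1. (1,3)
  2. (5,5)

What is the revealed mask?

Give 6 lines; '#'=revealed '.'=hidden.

Answer: ......
...#..
......
......
....##
....##

Derivation:
Click 1 (1,3) count=3: revealed 1 new [(1,3)] -> total=1
Click 2 (5,5) count=0: revealed 4 new [(4,4) (4,5) (5,4) (5,5)] -> total=5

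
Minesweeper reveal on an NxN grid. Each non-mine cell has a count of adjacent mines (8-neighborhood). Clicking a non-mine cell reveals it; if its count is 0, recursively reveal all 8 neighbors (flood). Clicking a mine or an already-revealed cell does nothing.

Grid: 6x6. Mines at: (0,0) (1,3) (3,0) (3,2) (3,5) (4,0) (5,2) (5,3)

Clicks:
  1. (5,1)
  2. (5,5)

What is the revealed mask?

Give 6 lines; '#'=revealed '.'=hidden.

Click 1 (5,1) count=2: revealed 1 new [(5,1)] -> total=1
Click 2 (5,5) count=0: revealed 4 new [(4,4) (4,5) (5,4) (5,5)] -> total=5

Answer: ......
......
......
......
....##
.#..##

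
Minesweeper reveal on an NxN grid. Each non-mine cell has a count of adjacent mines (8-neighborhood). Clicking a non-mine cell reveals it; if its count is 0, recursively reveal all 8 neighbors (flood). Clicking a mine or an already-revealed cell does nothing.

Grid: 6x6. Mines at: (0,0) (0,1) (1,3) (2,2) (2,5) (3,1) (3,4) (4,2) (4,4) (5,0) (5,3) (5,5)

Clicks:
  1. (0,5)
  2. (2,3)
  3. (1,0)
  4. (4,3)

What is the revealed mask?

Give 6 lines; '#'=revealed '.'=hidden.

Answer: ....##
#...##
...#..
......
...#..
......

Derivation:
Click 1 (0,5) count=0: revealed 4 new [(0,4) (0,5) (1,4) (1,5)] -> total=4
Click 2 (2,3) count=3: revealed 1 new [(2,3)] -> total=5
Click 3 (1,0) count=2: revealed 1 new [(1,0)] -> total=6
Click 4 (4,3) count=4: revealed 1 new [(4,3)] -> total=7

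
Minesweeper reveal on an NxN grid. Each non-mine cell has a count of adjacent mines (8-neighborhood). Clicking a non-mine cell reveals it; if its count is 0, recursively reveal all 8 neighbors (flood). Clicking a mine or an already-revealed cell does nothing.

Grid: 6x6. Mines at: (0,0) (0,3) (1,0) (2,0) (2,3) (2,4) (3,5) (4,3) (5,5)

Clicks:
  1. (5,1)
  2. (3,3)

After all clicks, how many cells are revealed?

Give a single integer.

Answer: 10

Derivation:
Click 1 (5,1) count=0: revealed 9 new [(3,0) (3,1) (3,2) (4,0) (4,1) (4,2) (5,0) (5,1) (5,2)] -> total=9
Click 2 (3,3) count=3: revealed 1 new [(3,3)] -> total=10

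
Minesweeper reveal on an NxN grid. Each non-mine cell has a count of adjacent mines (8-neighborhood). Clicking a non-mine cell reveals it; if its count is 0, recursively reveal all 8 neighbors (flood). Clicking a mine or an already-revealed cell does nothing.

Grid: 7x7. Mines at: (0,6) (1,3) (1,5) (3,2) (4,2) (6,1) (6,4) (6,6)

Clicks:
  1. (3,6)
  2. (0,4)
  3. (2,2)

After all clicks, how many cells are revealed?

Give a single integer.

Answer: 18

Derivation:
Click 1 (3,6) count=0: revealed 16 new [(2,3) (2,4) (2,5) (2,6) (3,3) (3,4) (3,5) (3,6) (4,3) (4,4) (4,5) (4,6) (5,3) (5,4) (5,5) (5,6)] -> total=16
Click 2 (0,4) count=2: revealed 1 new [(0,4)] -> total=17
Click 3 (2,2) count=2: revealed 1 new [(2,2)] -> total=18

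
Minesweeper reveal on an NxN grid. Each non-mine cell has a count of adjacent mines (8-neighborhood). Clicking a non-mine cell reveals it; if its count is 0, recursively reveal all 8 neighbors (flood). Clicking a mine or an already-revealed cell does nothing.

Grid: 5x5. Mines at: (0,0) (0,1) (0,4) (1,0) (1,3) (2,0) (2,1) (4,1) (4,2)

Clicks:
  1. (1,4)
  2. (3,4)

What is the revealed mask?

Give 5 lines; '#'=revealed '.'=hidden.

Click 1 (1,4) count=2: revealed 1 new [(1,4)] -> total=1
Click 2 (3,4) count=0: revealed 6 new [(2,3) (2,4) (3,3) (3,4) (4,3) (4,4)] -> total=7

Answer: .....
....#
...##
...##
...##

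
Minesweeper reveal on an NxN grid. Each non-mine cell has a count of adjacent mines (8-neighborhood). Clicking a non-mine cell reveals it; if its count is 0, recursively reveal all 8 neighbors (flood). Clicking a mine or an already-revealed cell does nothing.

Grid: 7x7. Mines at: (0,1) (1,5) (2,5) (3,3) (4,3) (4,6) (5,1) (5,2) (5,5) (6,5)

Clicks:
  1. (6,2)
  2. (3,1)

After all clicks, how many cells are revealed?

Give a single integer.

Answer: 13

Derivation:
Click 1 (6,2) count=2: revealed 1 new [(6,2)] -> total=1
Click 2 (3,1) count=0: revealed 12 new [(1,0) (1,1) (1,2) (2,0) (2,1) (2,2) (3,0) (3,1) (3,2) (4,0) (4,1) (4,2)] -> total=13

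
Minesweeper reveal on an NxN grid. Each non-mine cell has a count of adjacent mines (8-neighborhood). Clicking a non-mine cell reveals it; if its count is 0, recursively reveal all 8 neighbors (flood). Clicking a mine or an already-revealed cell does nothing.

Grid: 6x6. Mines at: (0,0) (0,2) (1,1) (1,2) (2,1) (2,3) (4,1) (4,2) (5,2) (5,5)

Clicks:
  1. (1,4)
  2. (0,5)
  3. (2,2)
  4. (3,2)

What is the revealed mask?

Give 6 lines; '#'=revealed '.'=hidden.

Answer: ...###
...###
..#.##
..#.##
....##
......

Derivation:
Click 1 (1,4) count=1: revealed 1 new [(1,4)] -> total=1
Click 2 (0,5) count=0: revealed 11 new [(0,3) (0,4) (0,5) (1,3) (1,5) (2,4) (2,5) (3,4) (3,5) (4,4) (4,5)] -> total=12
Click 3 (2,2) count=4: revealed 1 new [(2,2)] -> total=13
Click 4 (3,2) count=4: revealed 1 new [(3,2)] -> total=14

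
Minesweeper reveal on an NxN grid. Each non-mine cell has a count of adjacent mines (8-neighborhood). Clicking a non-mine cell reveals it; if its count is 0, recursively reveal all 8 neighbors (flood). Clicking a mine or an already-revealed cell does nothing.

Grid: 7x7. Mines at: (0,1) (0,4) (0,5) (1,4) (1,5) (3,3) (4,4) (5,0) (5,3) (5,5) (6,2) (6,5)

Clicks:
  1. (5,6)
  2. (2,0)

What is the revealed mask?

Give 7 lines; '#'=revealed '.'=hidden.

Click 1 (5,6) count=2: revealed 1 new [(5,6)] -> total=1
Click 2 (2,0) count=0: revealed 12 new [(1,0) (1,1) (1,2) (2,0) (2,1) (2,2) (3,0) (3,1) (3,2) (4,0) (4,1) (4,2)] -> total=13

Answer: .......
###....
###....
###....
###....
......#
.......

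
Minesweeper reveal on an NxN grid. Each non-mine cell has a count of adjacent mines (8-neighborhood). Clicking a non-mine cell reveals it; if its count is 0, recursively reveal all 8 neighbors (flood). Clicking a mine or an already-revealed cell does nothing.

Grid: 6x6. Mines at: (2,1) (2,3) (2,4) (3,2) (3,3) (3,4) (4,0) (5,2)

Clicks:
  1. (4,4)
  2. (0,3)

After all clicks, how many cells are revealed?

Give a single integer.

Click 1 (4,4) count=2: revealed 1 new [(4,4)] -> total=1
Click 2 (0,3) count=0: revealed 12 new [(0,0) (0,1) (0,2) (0,3) (0,4) (0,5) (1,0) (1,1) (1,2) (1,3) (1,4) (1,5)] -> total=13

Answer: 13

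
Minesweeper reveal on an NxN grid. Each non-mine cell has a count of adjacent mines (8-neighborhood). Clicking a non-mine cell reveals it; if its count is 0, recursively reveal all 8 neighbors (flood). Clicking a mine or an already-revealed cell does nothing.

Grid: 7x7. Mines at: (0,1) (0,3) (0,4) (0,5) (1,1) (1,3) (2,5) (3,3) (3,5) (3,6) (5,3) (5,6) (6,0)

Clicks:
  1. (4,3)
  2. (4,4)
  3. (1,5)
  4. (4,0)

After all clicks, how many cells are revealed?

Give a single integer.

Click 1 (4,3) count=2: revealed 1 new [(4,3)] -> total=1
Click 2 (4,4) count=3: revealed 1 new [(4,4)] -> total=2
Click 3 (1,5) count=3: revealed 1 new [(1,5)] -> total=3
Click 4 (4,0) count=0: revealed 12 new [(2,0) (2,1) (2,2) (3,0) (3,1) (3,2) (4,0) (4,1) (4,2) (5,0) (5,1) (5,2)] -> total=15

Answer: 15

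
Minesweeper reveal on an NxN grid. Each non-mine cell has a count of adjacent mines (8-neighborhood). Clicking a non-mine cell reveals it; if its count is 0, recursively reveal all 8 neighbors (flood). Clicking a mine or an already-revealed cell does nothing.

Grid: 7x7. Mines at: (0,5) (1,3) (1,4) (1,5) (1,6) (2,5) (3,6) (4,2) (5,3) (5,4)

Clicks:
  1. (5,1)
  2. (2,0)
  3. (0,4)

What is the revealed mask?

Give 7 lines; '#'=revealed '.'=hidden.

Click 1 (5,1) count=1: revealed 1 new [(5,1)] -> total=1
Click 2 (2,0) count=0: revealed 19 new [(0,0) (0,1) (0,2) (1,0) (1,1) (1,2) (2,0) (2,1) (2,2) (3,0) (3,1) (3,2) (4,0) (4,1) (5,0) (5,2) (6,0) (6,1) (6,2)] -> total=20
Click 3 (0,4) count=4: revealed 1 new [(0,4)] -> total=21

Answer: ###.#..
###....
###....
###....
##.....
###....
###....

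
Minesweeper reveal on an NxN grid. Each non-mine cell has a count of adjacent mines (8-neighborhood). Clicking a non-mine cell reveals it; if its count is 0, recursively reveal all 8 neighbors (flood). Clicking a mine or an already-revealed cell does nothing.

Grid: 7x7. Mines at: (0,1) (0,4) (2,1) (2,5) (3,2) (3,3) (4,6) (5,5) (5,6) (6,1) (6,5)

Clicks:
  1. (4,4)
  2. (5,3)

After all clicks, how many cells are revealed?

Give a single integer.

Click 1 (4,4) count=2: revealed 1 new [(4,4)] -> total=1
Click 2 (5,3) count=0: revealed 8 new [(4,2) (4,3) (5,2) (5,3) (5,4) (6,2) (6,3) (6,4)] -> total=9

Answer: 9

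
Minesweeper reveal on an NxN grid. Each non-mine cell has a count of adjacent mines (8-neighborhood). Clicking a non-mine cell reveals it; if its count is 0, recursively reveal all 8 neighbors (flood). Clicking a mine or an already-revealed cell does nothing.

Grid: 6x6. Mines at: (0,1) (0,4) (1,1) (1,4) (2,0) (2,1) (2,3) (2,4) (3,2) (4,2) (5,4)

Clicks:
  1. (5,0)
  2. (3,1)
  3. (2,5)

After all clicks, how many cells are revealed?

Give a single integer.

Answer: 7

Derivation:
Click 1 (5,0) count=0: revealed 6 new [(3,0) (3,1) (4,0) (4,1) (5,0) (5,1)] -> total=6
Click 2 (3,1) count=4: revealed 0 new [(none)] -> total=6
Click 3 (2,5) count=2: revealed 1 new [(2,5)] -> total=7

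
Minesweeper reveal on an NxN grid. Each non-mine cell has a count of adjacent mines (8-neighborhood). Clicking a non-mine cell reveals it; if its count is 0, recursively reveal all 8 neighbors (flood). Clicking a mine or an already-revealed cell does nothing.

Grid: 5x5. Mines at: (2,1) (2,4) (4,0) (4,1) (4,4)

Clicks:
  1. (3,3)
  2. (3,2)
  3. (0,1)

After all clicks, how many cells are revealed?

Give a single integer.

Click 1 (3,3) count=2: revealed 1 new [(3,3)] -> total=1
Click 2 (3,2) count=2: revealed 1 new [(3,2)] -> total=2
Click 3 (0,1) count=0: revealed 10 new [(0,0) (0,1) (0,2) (0,3) (0,4) (1,0) (1,1) (1,2) (1,3) (1,4)] -> total=12

Answer: 12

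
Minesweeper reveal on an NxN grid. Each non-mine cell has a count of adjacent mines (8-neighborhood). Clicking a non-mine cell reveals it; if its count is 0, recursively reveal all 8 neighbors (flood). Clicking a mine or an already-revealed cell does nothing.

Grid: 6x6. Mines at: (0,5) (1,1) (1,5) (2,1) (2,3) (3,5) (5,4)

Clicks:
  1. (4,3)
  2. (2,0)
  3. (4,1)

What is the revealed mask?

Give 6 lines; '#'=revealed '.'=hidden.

Click 1 (4,3) count=1: revealed 1 new [(4,3)] -> total=1
Click 2 (2,0) count=2: revealed 1 new [(2,0)] -> total=2
Click 3 (4,1) count=0: revealed 11 new [(3,0) (3,1) (3,2) (3,3) (4,0) (4,1) (4,2) (5,0) (5,1) (5,2) (5,3)] -> total=13

Answer: ......
......
#.....
####..
####..
####..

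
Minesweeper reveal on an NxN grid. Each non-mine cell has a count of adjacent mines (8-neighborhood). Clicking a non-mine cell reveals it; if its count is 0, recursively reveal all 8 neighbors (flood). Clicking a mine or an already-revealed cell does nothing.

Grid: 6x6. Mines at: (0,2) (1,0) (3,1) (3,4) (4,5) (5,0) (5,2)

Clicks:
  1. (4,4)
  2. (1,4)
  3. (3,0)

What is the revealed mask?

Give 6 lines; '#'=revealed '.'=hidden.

Click 1 (4,4) count=2: revealed 1 new [(4,4)] -> total=1
Click 2 (1,4) count=0: revealed 9 new [(0,3) (0,4) (0,5) (1,3) (1,4) (1,5) (2,3) (2,4) (2,5)] -> total=10
Click 3 (3,0) count=1: revealed 1 new [(3,0)] -> total=11

Answer: ...###
...###
...###
#.....
....#.
......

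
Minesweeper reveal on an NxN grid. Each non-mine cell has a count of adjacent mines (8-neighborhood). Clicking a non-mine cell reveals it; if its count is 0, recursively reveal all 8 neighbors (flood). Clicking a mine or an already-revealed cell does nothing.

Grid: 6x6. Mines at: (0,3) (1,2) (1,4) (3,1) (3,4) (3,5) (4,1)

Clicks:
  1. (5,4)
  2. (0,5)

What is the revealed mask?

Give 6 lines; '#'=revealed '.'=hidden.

Click 1 (5,4) count=0: revealed 8 new [(4,2) (4,3) (4,4) (4,5) (5,2) (5,3) (5,4) (5,5)] -> total=8
Click 2 (0,5) count=1: revealed 1 new [(0,5)] -> total=9

Answer: .....#
......
......
......
..####
..####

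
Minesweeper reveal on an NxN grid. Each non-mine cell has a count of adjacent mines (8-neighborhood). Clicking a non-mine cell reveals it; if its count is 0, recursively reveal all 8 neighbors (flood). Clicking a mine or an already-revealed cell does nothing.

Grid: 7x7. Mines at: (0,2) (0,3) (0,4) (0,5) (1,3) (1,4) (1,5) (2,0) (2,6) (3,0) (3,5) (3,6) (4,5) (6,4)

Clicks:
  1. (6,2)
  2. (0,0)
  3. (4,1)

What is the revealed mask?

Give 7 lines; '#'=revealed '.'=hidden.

Answer: ##.....
##.....
.####..
.####..
#####..
#####..
####...

Derivation:
Click 1 (6,2) count=0: revealed 22 new [(2,1) (2,2) (2,3) (2,4) (3,1) (3,2) (3,3) (3,4) (4,0) (4,1) (4,2) (4,3) (4,4) (5,0) (5,1) (5,2) (5,3) (5,4) (6,0) (6,1) (6,2) (6,3)] -> total=22
Click 2 (0,0) count=0: revealed 4 new [(0,0) (0,1) (1,0) (1,1)] -> total=26
Click 3 (4,1) count=1: revealed 0 new [(none)] -> total=26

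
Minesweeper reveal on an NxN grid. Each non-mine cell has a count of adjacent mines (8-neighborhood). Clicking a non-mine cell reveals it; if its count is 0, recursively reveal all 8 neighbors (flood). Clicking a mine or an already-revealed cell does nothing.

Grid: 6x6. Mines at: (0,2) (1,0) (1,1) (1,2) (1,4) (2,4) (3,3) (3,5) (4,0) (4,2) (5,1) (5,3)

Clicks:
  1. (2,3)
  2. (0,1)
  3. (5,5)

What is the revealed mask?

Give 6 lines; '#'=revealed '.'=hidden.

Answer: .#....
......
...#..
......
....##
....##

Derivation:
Click 1 (2,3) count=4: revealed 1 new [(2,3)] -> total=1
Click 2 (0,1) count=4: revealed 1 new [(0,1)] -> total=2
Click 3 (5,5) count=0: revealed 4 new [(4,4) (4,5) (5,4) (5,5)] -> total=6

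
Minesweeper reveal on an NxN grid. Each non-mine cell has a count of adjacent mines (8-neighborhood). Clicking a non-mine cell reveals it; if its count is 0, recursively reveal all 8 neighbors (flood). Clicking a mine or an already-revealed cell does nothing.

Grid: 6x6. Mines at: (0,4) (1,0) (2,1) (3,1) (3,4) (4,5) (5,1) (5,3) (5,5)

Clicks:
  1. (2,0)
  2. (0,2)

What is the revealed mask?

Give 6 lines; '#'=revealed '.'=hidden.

Answer: .###..
.###..
#.....
......
......
......

Derivation:
Click 1 (2,0) count=3: revealed 1 new [(2,0)] -> total=1
Click 2 (0,2) count=0: revealed 6 new [(0,1) (0,2) (0,3) (1,1) (1,2) (1,3)] -> total=7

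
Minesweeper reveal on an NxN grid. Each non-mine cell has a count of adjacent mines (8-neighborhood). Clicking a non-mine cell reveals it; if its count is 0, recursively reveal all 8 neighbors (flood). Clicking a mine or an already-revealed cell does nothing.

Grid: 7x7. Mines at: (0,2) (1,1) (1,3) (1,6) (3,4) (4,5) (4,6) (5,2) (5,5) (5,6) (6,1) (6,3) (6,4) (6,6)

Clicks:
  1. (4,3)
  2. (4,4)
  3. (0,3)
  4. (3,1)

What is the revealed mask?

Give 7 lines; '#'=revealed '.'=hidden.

Click 1 (4,3) count=2: revealed 1 new [(4,3)] -> total=1
Click 2 (4,4) count=3: revealed 1 new [(4,4)] -> total=2
Click 3 (0,3) count=2: revealed 1 new [(0,3)] -> total=3
Click 4 (3,1) count=0: revealed 13 new [(2,0) (2,1) (2,2) (2,3) (3,0) (3,1) (3,2) (3,3) (4,0) (4,1) (4,2) (5,0) (5,1)] -> total=16

Answer: ...#...
.......
####...
####...
#####..
##.....
.......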